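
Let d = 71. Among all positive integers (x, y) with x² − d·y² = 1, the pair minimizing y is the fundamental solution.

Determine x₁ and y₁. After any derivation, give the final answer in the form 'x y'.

3480 413

√71 → a₀=8, period (2,2,1,7,1,2,2,16); ℓ=8 even so k=7
k=0  a_k=8  p_k/q_k = 8/1
k=1  a_k=2  p_k/q_k = 17/2
…
k=4  a_k=7  p_k/q_k = 455/54
…
k=6  a_k=2  p_k/q_k = 1483/176
k=7  a_k=2  p_k/q_k = 3480/413
(x₁, y₁) = (3480, 413);  3480² − 71·413² = 1 ✓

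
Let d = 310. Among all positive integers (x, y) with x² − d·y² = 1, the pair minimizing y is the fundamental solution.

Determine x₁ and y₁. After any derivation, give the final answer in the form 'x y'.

d=310: √d = [17; 1,1,1,1,5,…,1,1,34] (ℓ=16, even), read p_15/q_15
a_0=17:  p_0=17·1+0=17,  q_0=17·0+1=1
…
a_2=1:  p_2=1·18+17=35,  q_2=1·1+1=2
a_3=1:  p_3=1·35+18=53,  q_3=1·2+1=3
a_4=1:  p_4=1·53+35=88,  q_4=1·3+2=5
a_5=5:  p_5=5·88+53=493,  q_5=5·5+3=28
a_6=3:  p_6=3·493+88=1567,  q_6=3·28+5=89
a_7=1:  p_7=1·1567+493=2060,  q_7=1·89+28=117
a_8=2:  p_8=2·2060+1567=5687,  q_8=2·117+89=323
a_9=1:  p_9=1·5687+2060=7747,  q_9=1·323+117=440
a_10=3:  p_10=3·7747+5687=28928,  q_10=3·440+323=1643
a_11=5:  p_11=5·28928+7747=152387,  q_11=5·1643+440=8655
…
a_14=1:  p_14=1·333702+181315=515017,  q_14=1·18953+10298=29251
a_15=1:  p_15=1·515017+333702=848719,  q_15=1·29251+18953=48204
→ (848719, 48204).  Check: 848719²=720323940961, 310·48204²=720323940960, difference 1.

848719 48204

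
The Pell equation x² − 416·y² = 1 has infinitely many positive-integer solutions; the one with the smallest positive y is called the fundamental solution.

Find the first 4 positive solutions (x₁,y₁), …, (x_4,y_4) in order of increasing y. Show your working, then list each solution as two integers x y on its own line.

5201 255
54100801 2652510
562756526801 27591408765
5853793337683201 287005831321020

√416 → a₀=20, period (2,1,1,9,1,1,2,40); ℓ=8 even so k=7
k=0  a_k=20  p_k/q_k = 20/1
…
k=3  a_k=1  p_k/q_k = 102/5
k=4  a_k=9  p_k/q_k = 979/48
k=5  a_k=1  p_k/q_k = 1081/53
k=6  a_k=1  p_k/q_k = 2060/101
k=7  a_k=2  p_k/q_k = 5201/255
(x₁, y₁) = (5201, 255);  5201² − 416·255² = 1 ✓
n=2: (5201,255)∘(5201,255) = (5201·5201+416·255·255, 5201·255+255·5201) = (54100801,2652510)
n=3: (54100801,2652510)∘(5201,255) = (5201·54100801+416·255·2652510, 5201·2652510+255·54100801) = (562756526801,27591408765)
n=4: (562756526801,27591408765)∘(5201,255) = (5201·562756526801+416·255·27591408765, 5201·27591408765+255·562756526801) = (5853793337683201,287005831321020)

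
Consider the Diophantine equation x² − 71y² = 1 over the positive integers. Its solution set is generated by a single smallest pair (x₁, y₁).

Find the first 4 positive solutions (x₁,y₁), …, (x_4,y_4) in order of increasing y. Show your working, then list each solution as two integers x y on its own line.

3480 413
24220799 2874480
168576757560 20006380387
1173294208396801 139244404619040

√71 → a₀=8, period (2,2,1,7,1,2,2,16); ℓ=8 even so k=7
step 0: (8, 1)  from 8·(1,0) + (0,1)
step 1: (17, 2)  from 2·(8,1) + (1,0)
step 2: (42, 5)  from 2·(17,2) + (8,1)
step 3: (59, 7)  from 1·(42,5) + (17,2)
step 4: (455, 54)  from 7·(59,7) + (42,5)
step 5: (514, 61)  from 1·(455,54) + (59,7)
step 6: (1483, 176)  from 2·(514,61) + (455,54)
step 7: (3480, 413)  from 2·(1483,176) + (514,61)
(x₁, y₁) = (3480, 413);  3480² − 71·413² = 1 ✓
(3480+413√71)^2 = 24220799 + 2874480√71
(3480+413√71)^3 = 168576757560 + 20006380387√71
(3480+413√71)^4 = 1173294208396801 + 139244404619040√71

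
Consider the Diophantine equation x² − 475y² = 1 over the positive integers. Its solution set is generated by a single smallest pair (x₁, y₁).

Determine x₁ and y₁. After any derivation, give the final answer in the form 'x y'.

√475 = [21; 1,3,1,6,2,6,1,3,1,42, …], period ℓ=10 (even) → k=9
i=0: a=21 ⇒ p=21, q=1
i=1: a=1 ⇒ p=22, q=1
i=2: a=3 ⇒ p=87, q=4
…
i=5: a=2 ⇒ p=1591, q=73
…
i=8: a=3 ⇒ p=45921, q=2107
i=9: a=1 ⇒ p=57799, q=2652
→ (57799, 2652).  Check: 57799²=3340724401, 475·2652²=3340724400, difference 1.

57799 2652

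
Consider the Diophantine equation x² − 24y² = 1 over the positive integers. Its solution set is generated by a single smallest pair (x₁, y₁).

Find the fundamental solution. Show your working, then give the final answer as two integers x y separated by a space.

5 1

d=24: √d = [4; 1,8] (ℓ=2, even), read p_1/q_1
i=0: a=4 ⇒ p=4, q=1
i=1: a=1 ⇒ p=5, q=1
fundamental: x₁=5, y₁=1  (since 25 − 24·1 = 1)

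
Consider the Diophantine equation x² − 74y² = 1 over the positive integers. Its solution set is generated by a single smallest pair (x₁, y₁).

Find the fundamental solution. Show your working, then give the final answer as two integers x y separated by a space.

3699 430

d=74: √d = [8; 1,1,1,1,16] (ℓ=5, odd), read p_9/q_9
a_0=8:  p_0=8·1+0=8,  q_0=8·0+1=1
…
a_4=1:  p_4=1·26+17=43,  q_4=1·3+2=5
…
a_8=1:  p_8=1·1471+757=2228,  q_8=1·171+88=259
a_9=1:  p_9=1·2228+1471=3699,  q_9=1·259+171=430
→ (3699, 430).  Check: 3699²=13682601, 74·430²=13682600, difference 1.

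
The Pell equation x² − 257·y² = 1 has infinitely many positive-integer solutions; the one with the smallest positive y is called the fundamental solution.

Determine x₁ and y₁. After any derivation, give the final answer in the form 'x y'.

513 32

√257 = [16; 32, …], period ℓ=1 (odd) → k=1
i=0: a=16 ⇒ p=16, q=1
i=1: a=32 ⇒ p=513, q=32
(x₁, y₁) = (513, 32);  513² − 257·32² = 1 ✓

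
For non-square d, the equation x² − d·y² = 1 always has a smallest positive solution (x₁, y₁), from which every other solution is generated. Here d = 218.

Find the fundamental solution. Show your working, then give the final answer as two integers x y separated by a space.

d=218: √d = [14; 1,3,3,1,28] (ℓ=5, odd), read p_9/q_9
a_0=14:  p_0=14·1+0=14,  q_0=14·0+1=1
…
a_3=3:  p_3=3·59+15=192,  q_3=3·4+1=13
a_4=1:  p_4=1·192+59=251,  q_4=1·13+4=17
a_5=28:  p_5=28·251+192=7220,  q_5=28·17+13=489
…
a_7=3:  p_7=3·7471+7220=29633,  q_7=3·506+489=2007
a_8=3:  p_8=3·29633+7471=96370,  q_8=3·2007+506=6527
a_9=1:  p_9=1·96370+29633=126003,  q_9=1·6527+2007=8534
fundamental: x₁=126003, y₁=8534  (since 15876756009 − 218·72829156 = 1)

126003 8534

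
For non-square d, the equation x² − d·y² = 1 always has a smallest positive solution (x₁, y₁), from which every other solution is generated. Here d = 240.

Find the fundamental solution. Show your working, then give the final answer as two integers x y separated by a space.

31 2

d=240: √d = [15; 2,30] (ℓ=2, even), read p_1/q_1
i=0: a=15 ⇒ p=15, q=1
i=1: a=2 ⇒ p=31, q=2
→ (31, 2).  Check: 31²=961, 240·2²=960, difference 1.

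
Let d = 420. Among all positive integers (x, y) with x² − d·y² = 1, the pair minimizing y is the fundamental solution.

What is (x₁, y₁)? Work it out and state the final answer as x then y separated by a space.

41 2

√420 → a₀=20, period (2,40); ℓ=2 even so k=1
k=0  a_k=20  p_k/q_k = 20/1
k=1  a_k=2  p_k/q_k = 41/2
(x₁, y₁) = (41, 2);  41² − 420·2² = 1 ✓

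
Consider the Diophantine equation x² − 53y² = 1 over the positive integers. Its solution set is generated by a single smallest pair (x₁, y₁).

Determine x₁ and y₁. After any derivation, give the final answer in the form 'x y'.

[7; 3,1,1,3,14] for √53; ℓ=5 ⇒ convergent index 9
i=0: a=7 ⇒ p=7, q=1
…
i=3: a=1 ⇒ p=51, q=7
i=4: a=3 ⇒ p=182, q=25
…
i=8: a=1 ⇒ p=18557, q=2549
i=9: a=3 ⇒ p=66249, q=9100
→ (66249, 9100).  Check: 66249²=4388930001, 53·9100²=4388930000, difference 1.

66249 9100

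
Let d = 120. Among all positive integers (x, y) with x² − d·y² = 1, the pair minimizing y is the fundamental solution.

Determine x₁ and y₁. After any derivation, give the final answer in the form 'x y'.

d=120: √d = [10; 1,20] (ℓ=2, even), read p_1/q_1
k=0  a_k=10  p_k/q_k = 10/1
k=1  a_k=1  p_k/q_k = 11/1
(x₁, y₁) = (11, 1);  11² − 120·1² = 1 ✓

11 1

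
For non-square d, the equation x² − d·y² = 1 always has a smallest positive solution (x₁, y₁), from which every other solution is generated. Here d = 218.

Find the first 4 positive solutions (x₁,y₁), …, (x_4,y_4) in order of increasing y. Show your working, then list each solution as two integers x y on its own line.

126003 8534
31753512017 2150619204
8002075549230099 541968943114690
2016571050827526816577 136579425476409948936

[14; 1,3,3,1,28] for √218; ℓ=5 ⇒ convergent index 9
k=0  a_k=14  p_k/q_k = 14/1
…
k=3  a_k=3  p_k/q_k = 192/13
k=4  a_k=1  p_k/q_k = 251/17
k=5  a_k=28  p_k/q_k = 7220/489
…
k=7  a_k=3  p_k/q_k = 29633/2007
k=8  a_k=3  p_k/q_k = 96370/6527
k=9  a_k=1  p_k/q_k = 126003/8534
fundamental: x₁=126003, y₁=8534  (since 15876756009 − 218·72829156 = 1)
(x_2, y_2) = (126003·126003 + 218·8534·8534, 126003·8534 + 8534·126003) = (31753512017, 2150619204)
(x_3, y_3) = (126003·31753512017 + 218·8534·2150619204, 126003·2150619204 + 8534·31753512017) = (8002075549230099, 541968943114690)
(x_4, y_4) = (126003·8002075549230099 + 218·8534·541968943114690, 126003·541968943114690 + 8534·8002075549230099) = (2016571050827526816577, 136579425476409948936)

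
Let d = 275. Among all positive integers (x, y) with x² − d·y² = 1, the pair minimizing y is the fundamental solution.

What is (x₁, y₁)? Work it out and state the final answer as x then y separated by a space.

199 12

[16; 1,1,2,1,1,32] for √275; ℓ=6 ⇒ convergent index 5
a_0=16:  p_0=16·1+0=16,  q_0=16·0+1=1
…
a_4=1:  p_4=1·83+33=116,  q_4=1·5+2=7
a_5=1:  p_5=1·116+83=199,  q_5=1·7+5=12
fundamental: x₁=199, y₁=12  (since 39601 − 275·144 = 1)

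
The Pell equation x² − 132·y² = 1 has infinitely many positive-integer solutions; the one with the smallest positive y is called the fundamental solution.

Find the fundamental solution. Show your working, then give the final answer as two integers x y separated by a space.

√132 → a₀=11, period (2,22); ℓ=2 even so k=1
a_0=11:  p_0=11·1+0=11,  q_0=11·0+1=1
a_1=2:  p_1=2·11+1=23,  q_1=2·1+0=2
fundamental: x₁=23, y₁=2  (since 529 − 132·4 = 1)

23 2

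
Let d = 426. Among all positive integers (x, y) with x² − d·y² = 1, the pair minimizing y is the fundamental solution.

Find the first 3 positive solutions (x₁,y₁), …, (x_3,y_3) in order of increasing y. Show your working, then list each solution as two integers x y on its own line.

[20; 1,1,1,3,2,6,2,3,1,1,1,40] for √426; ℓ=12 ⇒ convergent index 11
i=0: a=20 ⇒ p=20, q=1
i=1: a=1 ⇒ p=21, q=1
…
i=3: a=1 ⇒ p=62, q=3
i=4: a=3 ⇒ p=227, q=11
i=5: a=2 ⇒ p=516, q=25
…
i=8: a=3 ⇒ p=24809, q=1202
i=9: a=1 ⇒ p=31971, q=1549
i=10: a=1 ⇒ p=56780, q=2751
i=11: a=1 ⇒ p=88751, q=4300
(x₁, y₁) = (88751, 4300);  88751² − 426·4300² = 1 ✓
k=2:  x_2 = 88751·88751+426·4300·4300 = 15753480001,  y_2 = 88751·4300+4300·88751 = 763258600
k=3:  x_3 = 88751·15753480001+426·4300·763258600 = 2796274207048751,  y_3 = 88751·763258600+4300·15753480001 = 135479928012900

88751 4300
15753480001 763258600
2796274207048751 135479928012900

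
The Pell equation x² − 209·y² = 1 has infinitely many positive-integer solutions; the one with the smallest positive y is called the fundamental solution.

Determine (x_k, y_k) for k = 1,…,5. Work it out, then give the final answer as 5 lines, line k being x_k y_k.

[14; 2,5,3,2,3,5,2,28] for √209; ℓ=8 ⇒ convergent index 7
k=0  a_k=14  p_k/q_k = 14/1
…
k=4  a_k=2  p_k/q_k = 1171/81
…
k=6  a_k=5  p_k/q_k = 21266/1471
k=7  a_k=2  p_k/q_k = 46551/3220
→ (46551, 3220).  Check: 46551²=2166995601, 209·3220²=2166995600, difference 1.
(46551+3220√209)^2 = 4333991201 + 299788440√209
(46551+3220√209)^3 = 403503248748951 + 27910903337660√209
(46551+3220√209)^4 = 37566959460690844801 + 2598560922243032880√209
(46551+3220√209)^5 = 3497559059305735783913751 + 241931218954759943856100√209

46551 3220
4333991201 299788440
403503248748951 27910903337660
37566959460690844801 2598560922243032880
3497559059305735783913751 241931218954759943856100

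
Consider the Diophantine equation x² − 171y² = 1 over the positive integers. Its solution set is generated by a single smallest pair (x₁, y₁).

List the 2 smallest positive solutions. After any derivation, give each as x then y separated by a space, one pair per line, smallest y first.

d=171: √d = [13; 13,26] (ℓ=2, even), read p_1/q_1
i=0: a=13 ⇒ p=13, q=1
i=1: a=13 ⇒ p=170, q=13
fundamental: x₁=170, y₁=13  (since 28900 − 171·169 = 1)
(170+13√171)^2 = 57799 + 4420√171

170 13
57799 4420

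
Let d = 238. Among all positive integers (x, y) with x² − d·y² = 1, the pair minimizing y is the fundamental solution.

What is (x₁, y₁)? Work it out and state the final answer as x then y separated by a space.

11663 756

d=238: √d = [15; 2,2,1,14,1,2,2,30] (ℓ=8, even), read p_7/q_7
k=0  a_k=15  p_k/q_k = 15/1
k=1  a_k=2  p_k/q_k = 31/2
k=2  a_k=2  p_k/q_k = 77/5
k=3  a_k=1  p_k/q_k = 108/7
k=4  a_k=14  p_k/q_k = 1589/103
k=5  a_k=1  p_k/q_k = 1697/110
k=6  a_k=2  p_k/q_k = 4983/323
k=7  a_k=2  p_k/q_k = 11663/756
→ (11663, 756).  Check: 11663²=136025569, 238·756²=136025568, difference 1.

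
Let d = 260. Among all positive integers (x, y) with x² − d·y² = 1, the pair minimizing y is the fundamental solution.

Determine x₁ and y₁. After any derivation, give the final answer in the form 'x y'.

√260 = [16; 8,32, …], period ℓ=2 (even) → k=1
i=0: a=16 ⇒ p=16, q=1
i=1: a=8 ⇒ p=129, q=8
fundamental: x₁=129, y₁=8  (since 16641 − 260·64 = 1)

129 8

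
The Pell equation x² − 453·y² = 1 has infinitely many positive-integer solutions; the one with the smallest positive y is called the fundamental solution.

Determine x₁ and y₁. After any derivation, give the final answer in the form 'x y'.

1653751 77700

√453 = [21; 3,1,1,10,14,10,1,1,3,42, …], period ℓ=10 (even) → k=9
i=0: a=21 ⇒ p=21, q=1
i=1: a=3 ⇒ p=64, q=3
…
i=4: a=10 ⇒ p=1575, q=74
…
i=8: a=1 ⇒ p=469329, q=22051
i=9: a=3 ⇒ p=1653751, q=77700
(x₁, y₁) = (1653751, 77700);  1653751² − 453·77700² = 1 ✓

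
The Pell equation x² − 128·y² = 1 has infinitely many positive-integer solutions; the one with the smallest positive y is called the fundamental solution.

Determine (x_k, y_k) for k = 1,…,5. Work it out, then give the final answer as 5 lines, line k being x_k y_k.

577 51
665857 58854
768398401 67917465
886731088897 78376695756
1023286908188737 90446638984959

√128 = [11; 3,5,3,22, …], period ℓ=4 (even) → k=3
k=0  a_k=11  p_k/q_k = 11/1
k=1  a_k=3  p_k/q_k = 34/3
k=2  a_k=5  p_k/q_k = 181/16
k=3  a_k=3  p_k/q_k = 577/51
fundamental: x₁=577, y₁=51  (since 332929 − 128·2601 = 1)
(x_2, y_2) = (577·577 + 128·51·51, 577·51 + 51·577) = (665857, 58854)
(x_3, y_3) = (577·665857 + 128·51·58854, 577·58854 + 51·665857) = (768398401, 67917465)
(x_4, y_4) = (577·768398401 + 128·51·67917465, 577·67917465 + 51·768398401) = (886731088897, 78376695756)
(x_5, y_5) = (577·886731088897 + 128·51·78376695756, 577·78376695756 + 51·886731088897) = (1023286908188737, 90446638984959)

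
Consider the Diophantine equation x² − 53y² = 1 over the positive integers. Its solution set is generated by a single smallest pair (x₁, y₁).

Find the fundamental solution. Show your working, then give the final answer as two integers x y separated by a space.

66249 9100

√53 = [7; 3,1,1,3,14, …], period ℓ=5 (odd) → k=9
step 0: (7, 1)  from 7·(1,0) + (0,1)
step 1: (22, 3)  from 3·(7,1) + (1,0)
…
step 5: (2599, 357)  from 14·(182,25) + (51,7)
…
step 7: (10578, 1453)  from 1·(7979,1096) + (2599,357)
step 8: (18557, 2549)  from 1·(10578,1453) + (7979,1096)
step 9: (66249, 9100)  from 3·(18557,2549) + (10578,1453)
→ (66249, 9100).  Check: 66249²=4388930001, 53·9100²=4388930000, difference 1.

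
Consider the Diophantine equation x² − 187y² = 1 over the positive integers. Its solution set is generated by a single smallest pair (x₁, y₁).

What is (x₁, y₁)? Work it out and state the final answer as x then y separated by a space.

√187 → a₀=13, period (1,2,13,2,1,26); ℓ=6 even so k=5
step 0: (13, 1)  from 13·(1,0) + (0,1)
…
step 2: (41, 3)  from 2·(14,1) + (13,1)
…
step 4: (1135, 83)  from 2·(547,40) + (41,3)
step 5: (1682, 123)  from 1·(1135,83) + (547,40)
fundamental: x₁=1682, y₁=123  (since 2829124 − 187·15129 = 1)

1682 123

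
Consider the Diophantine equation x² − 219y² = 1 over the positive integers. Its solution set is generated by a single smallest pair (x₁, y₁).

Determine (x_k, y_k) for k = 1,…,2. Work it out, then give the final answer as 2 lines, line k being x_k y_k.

√219 → a₀=14, period (1,3,1,28); ℓ=4 even so k=3
k=0  a_k=14  p_k/q_k = 14/1
…
k=2  a_k=3  p_k/q_k = 59/4
k=3  a_k=1  p_k/q_k = 74/5
(x₁, y₁) = (74, 5);  74² − 219·5² = 1 ✓
k=2:  x_2 = 74·74+219·5·5 = 10951,  y_2 = 74·5+5·74 = 740

74 5
10951 740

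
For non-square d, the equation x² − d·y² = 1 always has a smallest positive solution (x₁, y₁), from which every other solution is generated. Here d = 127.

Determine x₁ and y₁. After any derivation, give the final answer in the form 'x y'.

d=127: √d = [11; 3,1,2,2,7,11,7,2,2,1,3,22] (ℓ=12, even), read p_11/q_11
a_0=11:  p_0=11·1+0=11,  q_0=11·0+1=1
…
a_3=2:  p_3=2·45+34=124,  q_3=2·4+3=11
…
a_7=7:  p_7=7·24218+2175=171701,  q_7=7·2149+193=15236
…
a_9=2:  p_9=2·367620+171701=906941,  q_9=2·32621+15236=80478
a_10=1:  p_10=1·906941+367620=1274561,  q_10=1·80478+32621=113099
a_11=3:  p_11=3·1274561+906941=4730624,  q_11=3·113099+80478=419775
fundamental: x₁=4730624, y₁=419775  (since 22378803429376 − 127·176211050625 = 1)

4730624 419775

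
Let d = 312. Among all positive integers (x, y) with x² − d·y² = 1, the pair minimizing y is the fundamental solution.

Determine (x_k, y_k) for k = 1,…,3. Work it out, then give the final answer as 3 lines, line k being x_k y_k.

d=312: √d = [17; 1,1,1,34] (ℓ=4, even), read p_3/q_3
a_0=17:  p_0=17·1+0=17,  q_0=17·0+1=1
a_1=1:  p_1=1·17+1=18,  q_1=1·1+0=1
a_2=1:  p_2=1·18+17=35,  q_2=1·1+1=2
a_3=1:  p_3=1·35+18=53,  q_3=1·2+1=3
(x₁, y₁) = (53, 3);  53² − 312·3² = 1 ✓
k=2:  x_2 = 53·53+312·3·3 = 5617,  y_2 = 53·3+3·53 = 318
k=3:  x_3 = 53·5617+312·3·318 = 595349,  y_3 = 53·318+3·5617 = 33705

53 3
5617 318
595349 33705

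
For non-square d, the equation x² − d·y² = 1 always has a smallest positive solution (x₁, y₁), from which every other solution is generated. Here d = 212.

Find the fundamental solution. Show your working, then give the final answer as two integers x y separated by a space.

d=212: √d = [14; 1,1,3,1,1,…,1,1,28] (ℓ=14, even), read p_13/q_13
i=0: a=14 ⇒ p=14, q=1
i=1: a=1 ⇒ p=15, q=1
…
i=3: a=3 ⇒ p=102, q=7
i=4: a=1 ⇒ p=131, q=9
i=5: a=1 ⇒ p=233, q=16
i=6: a=1 ⇒ p=364, q=25
i=7: a=6 ⇒ p=2417, q=166
i=8: a=1 ⇒ p=2781, q=191
i=9: a=1 ⇒ p=5198, q=357
i=10: a=1 ⇒ p=7979, q=548
i=11: a=3 ⇒ p=29135, q=2001
i=12: a=1 ⇒ p=37114, q=2549
i=13: a=1 ⇒ p=66249, q=4550
fundamental: x₁=66249, y₁=4550  (since 4388930001 − 212·20702500 = 1)

66249 4550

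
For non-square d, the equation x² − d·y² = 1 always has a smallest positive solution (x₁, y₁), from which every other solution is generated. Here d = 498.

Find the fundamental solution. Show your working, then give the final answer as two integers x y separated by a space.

[22; 3,6,22,6,3,44] for √498; ℓ=6 ⇒ convergent index 5
a_0=22:  p_0=22·1+0=22,  q_0=22·0+1=1
a_1=3:  p_1=3·22+1=67,  q_1=3·1+0=3
a_2=6:  p_2=6·67+22=424,  q_2=6·3+1=19
a_3=22:  p_3=22·424+67=9395,  q_3=22·19+3=421
a_4=6:  p_4=6·9395+424=56794,  q_4=6·421+19=2545
a_5=3:  p_5=3·56794+9395=179777,  q_5=3·2545+421=8056
→ (179777, 8056).  Check: 179777²=32319769729, 498·8056²=32319769728, difference 1.

179777 8056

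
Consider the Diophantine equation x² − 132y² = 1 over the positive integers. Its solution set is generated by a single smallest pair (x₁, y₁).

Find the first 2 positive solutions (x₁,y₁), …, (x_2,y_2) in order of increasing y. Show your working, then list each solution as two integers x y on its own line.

d=132: √d = [11; 2,22] (ℓ=2, even), read p_1/q_1
k=0  a_k=11  p_k/q_k = 11/1
k=1  a_k=2  p_k/q_k = 23/2
fundamental: x₁=23, y₁=2  (since 529 − 132·4 = 1)
k=2:  x_2 = 23·23+132·2·2 = 1057,  y_2 = 23·2+2·23 = 92

23 2
1057 92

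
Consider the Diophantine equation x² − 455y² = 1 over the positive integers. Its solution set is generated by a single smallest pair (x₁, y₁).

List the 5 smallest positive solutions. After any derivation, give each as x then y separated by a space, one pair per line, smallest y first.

d=455: √d = [21; 3,42] (ℓ=2, even), read p_1/q_1
a_0=21:  p_0=21·1+0=21,  q_0=21·0+1=1
a_1=3:  p_1=3·21+1=64,  q_1=3·1+0=3
(x₁, y₁) = (64, 3);  64² − 455·3² = 1 ✓
k=2:  x_2 = 64·64+455·3·3 = 8191,  y_2 = 64·3+3·64 = 384
k=3:  x_3 = 64·8191+455·3·384 = 1048384,  y_3 = 64·384+3·8191 = 49149
k=4:  x_4 = 64·1048384+455·3·49149 = 134184961,  y_4 = 64·49149+3·1048384 = 6290688
k=5:  x_5 = 64·134184961+455·3·6290688 = 17174626624,  y_5 = 64·6290688+3·134184961 = 805158915

64 3
8191 384
1048384 49149
134184961 6290688
17174626624 805158915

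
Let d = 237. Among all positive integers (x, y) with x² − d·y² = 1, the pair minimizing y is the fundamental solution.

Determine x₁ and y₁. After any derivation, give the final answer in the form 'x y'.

228151 14820

d=237: √d = [15; 2,1,1,7,10,7,1,1,2,30] (ℓ=10, even), read p_9/q_9
k=0  a_k=15  p_k/q_k = 15/1
k=1  a_k=2  p_k/q_k = 31/2
k=2  a_k=1  p_k/q_k = 46/3
…
k=4  a_k=7  p_k/q_k = 585/38
k=5  a_k=10  p_k/q_k = 5927/385
k=6  a_k=7  p_k/q_k = 42074/2733
k=7  a_k=1  p_k/q_k = 48001/3118
k=8  a_k=1  p_k/q_k = 90075/5851
k=9  a_k=2  p_k/q_k = 228151/14820
→ (228151, 14820).  Check: 228151²=52052878801, 237·14820²=52052878800, difference 1.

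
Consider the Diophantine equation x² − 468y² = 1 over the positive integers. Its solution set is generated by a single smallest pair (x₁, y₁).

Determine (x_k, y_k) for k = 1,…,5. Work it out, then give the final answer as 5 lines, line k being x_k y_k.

d=468: √d = [21; 1,1,1,2,1,1,1,42] (ℓ=8, even), read p_7/q_7
step 0: (21, 1)  from 21·(1,0) + (0,1)
step 1: (22, 1)  from 1·(21,1) + (1,0)
…
step 5: (238, 11)  from 1·(173,8) + (65,3)
step 6: (411, 19)  from 1·(238,11) + (173,8)
step 7: (649, 30)  from 1·(411,19) + (238,11)
→ (649, 30).  Check: 649²=421201, 468·30²=421200, difference 1.
n=2: (649,30)∘(649,30) = (649·649+468·30·30, 649·30+30·649) = (842401,38940)
n=3: (842401,38940)∘(649,30) = (649·842401+468·30·38940, 649·38940+30·842401) = (1093435849,50544090)
n=4: (1093435849,50544090)∘(649,30) = (649·1093435849+468·30·50544090, 649·50544090+30·1093435849) = (1419278889601,65606189880)
n=5: (1419278889601,65606189880)∘(649,30) = (649·1419278889601+468·30·65606189880, 649·65606189880+30·1419278889601) = (1842222905266249,85156783920150)

649 30
842401 38940
1093435849 50544090
1419278889601 65606189880
1842222905266249 85156783920150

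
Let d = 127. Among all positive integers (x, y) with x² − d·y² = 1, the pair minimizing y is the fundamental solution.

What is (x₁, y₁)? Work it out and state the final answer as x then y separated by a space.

√127 = [11; 3,1,2,2,7,11,7,2,2,1,3,22, …], period ℓ=12 (even) → k=11
a_0=11:  p_0=11·1+0=11,  q_0=11·0+1=1
…
a_5=7:  p_5=7·293+124=2175,  q_5=7·26+11=193
a_6=11:  p_6=11·2175+293=24218,  q_6=11·193+26=2149
a_7=7:  p_7=7·24218+2175=171701,  q_7=7·2149+193=15236
…
a_10=1:  p_10=1·906941+367620=1274561,  q_10=1·80478+32621=113099
a_11=3:  p_11=3·1274561+906941=4730624,  q_11=3·113099+80478=419775
→ (4730624, 419775).  Check: 4730624²=22378803429376, 127·419775²=22378803429375, difference 1.

4730624 419775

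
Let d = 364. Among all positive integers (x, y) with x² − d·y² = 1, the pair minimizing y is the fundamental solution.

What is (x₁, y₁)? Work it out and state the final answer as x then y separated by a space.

√364 = [19; 12,1,2,3,1,8,1,3,2,1,12,38, …], period ℓ=12 (even) → k=11
k=0  a_k=19  p_k/q_k = 19/1
…
k=4  a_k=3  p_k/q_k = 2423/127
…
k=6  a_k=8  p_k/q_k = 27607/1447
k=7  a_k=1  p_k/q_k = 30755/1612
k=8  a_k=3  p_k/q_k = 119872/6283
k=9  a_k=2  p_k/q_k = 270499/14178
k=10  a_k=1  p_k/q_k = 390371/20461
k=11  a_k=12  p_k/q_k = 4954951/259710
fundamental: x₁=4954951, y₁=259710  (since 24551539412401 − 364·67449284100 = 1)

4954951 259710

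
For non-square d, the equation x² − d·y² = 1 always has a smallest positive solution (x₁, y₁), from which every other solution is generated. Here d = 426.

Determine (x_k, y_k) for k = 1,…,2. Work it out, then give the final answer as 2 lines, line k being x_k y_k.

88751 4300
15753480001 763258600

d=426: √d = [20; 1,1,1,3,2,6,2,3,1,1,1,40] (ℓ=12, even), read p_11/q_11
i=0: a=20 ⇒ p=20, q=1
i=1: a=1 ⇒ p=21, q=1
i=2: a=1 ⇒ p=41, q=2
i=3: a=1 ⇒ p=62, q=3
i=4: a=3 ⇒ p=227, q=11
i=5: a=2 ⇒ p=516, q=25
i=6: a=6 ⇒ p=3323, q=161
i=7: a=2 ⇒ p=7162, q=347
i=8: a=3 ⇒ p=24809, q=1202
i=9: a=1 ⇒ p=31971, q=1549
i=10: a=1 ⇒ p=56780, q=2751
i=11: a=1 ⇒ p=88751, q=4300
(x₁, y₁) = (88751, 4300);  88751² − 426·4300² = 1 ✓
k=2:  x_2 = 88751·88751+426·4300·4300 = 15753480001,  y_2 = 88751·4300+4300·88751 = 763258600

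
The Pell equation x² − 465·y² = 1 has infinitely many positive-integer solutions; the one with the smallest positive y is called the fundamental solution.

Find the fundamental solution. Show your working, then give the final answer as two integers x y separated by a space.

15871 736

√465 → a₀=21, period (1,1,3,2,2,2,3,1,1,42); ℓ=10 even so k=9
a_0=21:  p_0=21·1+0=21,  q_0=21·0+1=1
a_1=1:  p_1=1·21+1=22,  q_1=1·1+0=1
a_2=1:  p_2=1·22+21=43,  q_2=1·1+1=2
a_3=3:  p_3=3·43+22=151,  q_3=3·2+1=7
…
a_6=2:  p_6=2·841+345=2027,  q_6=2·39+16=94
a_7=3:  p_7=3·2027+841=6922,  q_7=3·94+39=321
a_8=1:  p_8=1·6922+2027=8949,  q_8=1·321+94=415
a_9=1:  p_9=1·8949+6922=15871,  q_9=1·415+321=736
fundamental: x₁=15871, y₁=736  (since 251888641 − 465·541696 = 1)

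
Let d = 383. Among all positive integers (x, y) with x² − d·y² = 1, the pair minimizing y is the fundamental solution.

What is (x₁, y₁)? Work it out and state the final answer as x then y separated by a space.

18768 959

d=383: √d = [19; 1,1,3,19,3,1,1,38] (ℓ=8, even), read p_7/q_7
i=0: a=19 ⇒ p=19, q=1
…
i=3: a=3 ⇒ p=137, q=7
i=4: a=19 ⇒ p=2642, q=135
i=5: a=3 ⇒ p=8063, q=412
i=6: a=1 ⇒ p=10705, q=547
i=7: a=1 ⇒ p=18768, q=959
fundamental: x₁=18768, y₁=959  (since 352237824 − 383·919681 = 1)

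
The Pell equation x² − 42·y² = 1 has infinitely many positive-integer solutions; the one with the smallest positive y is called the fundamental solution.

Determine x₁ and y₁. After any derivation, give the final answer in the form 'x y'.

13 2

√42 → a₀=6, period (2,12); ℓ=2 even so k=1
i=0: a=6 ⇒ p=6, q=1
i=1: a=2 ⇒ p=13, q=2
→ (13, 2).  Check: 13²=169, 42·2²=168, difference 1.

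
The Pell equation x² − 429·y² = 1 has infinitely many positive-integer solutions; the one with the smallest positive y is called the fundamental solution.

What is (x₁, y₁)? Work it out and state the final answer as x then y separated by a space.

1524095 73584

[20; 1,2,2,9,1,12,1,9,2,2,1,40] for √429; ℓ=12 ⇒ convergent index 11
step 0: (20, 1)  from 20·(1,0) + (0,1)
step 1: (21, 1)  from 1·(20,1) + (1,0)
step 2: (62, 3)  from 2·(21,1) + (20,1)
step 3: (145, 7)  from 2·(62,3) + (21,1)
step 4: (1367, 66)  from 9·(145,7) + (62,3)
step 5: (1512, 73)  from 1·(1367,66) + (145,7)
…
step 8: (208718, 10077)  from 9·(21023,1015) + (19511,942)
step 9: (438459, 21169)  from 2·(208718,10077) + (21023,1015)
step 10: (1085636, 52415)  from 2·(438459,21169) + (208718,10077)
step 11: (1524095, 73584)  from 1·(1085636,52415) + (438459,21169)
fundamental: x₁=1524095, y₁=73584  (since 2322865569025 − 429·5414605056 = 1)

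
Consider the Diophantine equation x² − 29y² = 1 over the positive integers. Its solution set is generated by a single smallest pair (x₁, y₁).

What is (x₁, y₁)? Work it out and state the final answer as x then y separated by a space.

√29 → a₀=5, period (2,1,1,2,10); ℓ=5 odd so k=9
a_0=5:  p_0=5·1+0=5,  q_0=5·0+1=1
a_1=2:  p_1=2·5+1=11,  q_1=2·1+0=2
…
a_3=1:  p_3=1·16+11=27,  q_3=1·3+2=5
a_4=2:  p_4=2·27+16=70,  q_4=2·5+3=13
…
a_6=2:  p_6=2·727+70=1524,  q_6=2·135+13=283
…
a_8=1:  p_8=1·2251+1524=3775,  q_8=1·418+283=701
a_9=2:  p_9=2·3775+2251=9801,  q_9=2·701+418=1820
fundamental: x₁=9801, y₁=1820  (since 96059601 − 29·3312400 = 1)

9801 1820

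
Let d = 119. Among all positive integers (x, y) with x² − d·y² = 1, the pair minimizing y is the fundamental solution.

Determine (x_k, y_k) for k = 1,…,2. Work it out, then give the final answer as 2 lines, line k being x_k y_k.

√119 = [10; 1,9,1,20, …], period ℓ=4 (even) → k=3
step 0: (10, 1)  from 10·(1,0) + (0,1)
step 1: (11, 1)  from 1·(10,1) + (1,0)
step 2: (109, 10)  from 9·(11,1) + (10,1)
step 3: (120, 11)  from 1·(109,10) + (11,1)
fundamental: x₁=120, y₁=11  (since 14400 − 119·121 = 1)
(120+11√119)^2 = 28799 + 2640√119

120 11
28799 2640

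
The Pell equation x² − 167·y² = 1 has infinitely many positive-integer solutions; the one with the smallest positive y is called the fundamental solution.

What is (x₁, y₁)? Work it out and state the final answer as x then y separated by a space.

168 13

√167 → a₀=12, period (1,11,1,24); ℓ=4 even so k=3
i=0: a=12 ⇒ p=12, q=1
…
i=2: a=11 ⇒ p=155, q=12
i=3: a=1 ⇒ p=168, q=13
(x₁, y₁) = (168, 13);  168² − 167·13² = 1 ✓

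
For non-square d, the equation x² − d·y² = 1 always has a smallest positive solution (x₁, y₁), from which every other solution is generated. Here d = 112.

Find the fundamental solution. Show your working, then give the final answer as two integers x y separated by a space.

127 12

√112 = [10; 1,1,2,1,1,20, …], period ℓ=6 (even) → k=5
step 0: (10, 1)  from 10·(1,0) + (0,1)
…
step 2: (21, 2)  from 1·(11,1) + (10,1)
step 3: (53, 5)  from 2·(21,2) + (11,1)
step 4: (74, 7)  from 1·(53,5) + (21,2)
step 5: (127, 12)  from 1·(74,7) + (53,5)
(x₁, y₁) = (127, 12);  127² − 112·12² = 1 ✓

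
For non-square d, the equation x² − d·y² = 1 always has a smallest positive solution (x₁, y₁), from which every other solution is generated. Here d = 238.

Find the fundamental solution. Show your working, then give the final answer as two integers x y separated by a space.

11663 756

[15; 2,2,1,14,1,2,2,30] for √238; ℓ=8 ⇒ convergent index 7
k=0  a_k=15  p_k/q_k = 15/1
…
k=3  a_k=1  p_k/q_k = 108/7
k=4  a_k=14  p_k/q_k = 1589/103
k=5  a_k=1  p_k/q_k = 1697/110
k=6  a_k=2  p_k/q_k = 4983/323
k=7  a_k=2  p_k/q_k = 11663/756
(x₁, y₁) = (11663, 756);  11663² − 238·756² = 1 ✓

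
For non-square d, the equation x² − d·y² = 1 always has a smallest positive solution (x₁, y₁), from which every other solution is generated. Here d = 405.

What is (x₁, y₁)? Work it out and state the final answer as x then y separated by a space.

161 8

√405 = [20; 8,40, …], period ℓ=2 (even) → k=1
a_0=20:  p_0=20·1+0=20,  q_0=20·0+1=1
a_1=8:  p_1=8·20+1=161,  q_1=8·1+0=8
→ (161, 8).  Check: 161²=25921, 405·8²=25920, difference 1.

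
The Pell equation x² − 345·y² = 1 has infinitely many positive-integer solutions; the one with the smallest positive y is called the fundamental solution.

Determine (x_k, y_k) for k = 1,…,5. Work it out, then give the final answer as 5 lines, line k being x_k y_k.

6761 364
91422241 4922008
1236211536041 66555391812
16716052298924161 899962003159856
226034457949840969001 12169286140172181020

√345 → a₀=18, period (1,1,2,1,6,1,2,1,1,36); ℓ=10 even so k=9
a_0=18:  p_0=18·1+0=18,  q_0=18·0+1=1
a_1=1:  p_1=1·18+1=19,  q_1=1·1+0=1
…
a_5=6:  p_5=6·130+93=873,  q_5=6·7+5=47
…
a_8=1:  p_8=1·2879+1003=3882,  q_8=1·155+54=209
a_9=1:  p_9=1·3882+2879=6761,  q_9=1·209+155=364
(x₁, y₁) = (6761, 364);  6761² − 345·364² = 1 ✓
n=2: (6761,364)∘(6761,364) = (6761·6761+345·364·364, 6761·364+364·6761) = (91422241,4922008)
n=3: (91422241,4922008)∘(6761,364) = (6761·91422241+345·364·4922008, 6761·4922008+364·91422241) = (1236211536041,66555391812)
n=4: (1236211536041,66555391812)∘(6761,364) = (6761·1236211536041+345·364·66555391812, 6761·66555391812+364·1236211536041) = (16716052298924161,899962003159856)
n=5: (16716052298924161,899962003159856)∘(6761,364) = (6761·16716052298924161+345·364·899962003159856, 6761·899962003159856+364·16716052298924161) = (226034457949840969001,12169286140172181020)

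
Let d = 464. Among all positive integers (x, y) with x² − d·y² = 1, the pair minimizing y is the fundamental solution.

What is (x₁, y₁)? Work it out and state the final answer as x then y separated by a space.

d=464: √d = [21; 1,1,5,1,1,1,5,1,1,42] (ℓ=10, even), read p_9/q_9
k=0  a_k=21  p_k/q_k = 21/1
…
k=2  a_k=1  p_k/q_k = 43/2
k=3  a_k=5  p_k/q_k = 237/11
…
k=7  a_k=5  p_k/q_k = 4502/209
k=8  a_k=1  p_k/q_k = 5299/246
k=9  a_k=1  p_k/q_k = 9801/455
→ (9801, 455).  Check: 9801²=96059601, 464·455²=96059600, difference 1.

9801 455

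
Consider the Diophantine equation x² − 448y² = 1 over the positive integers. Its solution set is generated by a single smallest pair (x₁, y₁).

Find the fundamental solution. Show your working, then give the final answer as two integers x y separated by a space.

127 6

√448 = [21; 6,42, …], period ℓ=2 (even) → k=1
k=0  a_k=21  p_k/q_k = 21/1
k=1  a_k=6  p_k/q_k = 127/6
fundamental: x₁=127, y₁=6  (since 16129 − 448·36 = 1)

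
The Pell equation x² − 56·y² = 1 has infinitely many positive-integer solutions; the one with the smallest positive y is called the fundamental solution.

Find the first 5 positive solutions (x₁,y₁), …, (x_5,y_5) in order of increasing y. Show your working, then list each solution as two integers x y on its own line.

[7; 2,14] for √56; ℓ=2 ⇒ convergent index 1
step 0: (7, 1)  from 7·(1,0) + (0,1)
step 1: (15, 2)  from 2·(7,1) + (1,0)
fundamental: x₁=15, y₁=2  (since 225 − 56·4 = 1)
(15+2√56)^2 = 449 + 60√56
(15+2√56)^3 = 13455 + 1798√56
(15+2√56)^4 = 403201 + 53880√56
(15+2√56)^5 = 12082575 + 1614602√56

15 2
449 60
13455 1798
403201 53880
12082575 1614602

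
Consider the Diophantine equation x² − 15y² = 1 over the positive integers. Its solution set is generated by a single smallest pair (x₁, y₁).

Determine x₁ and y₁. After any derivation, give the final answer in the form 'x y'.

d=15: √d = [3; 1,6] (ℓ=2, even), read p_1/q_1
a_0=3:  p_0=3·1+0=3,  q_0=3·0+1=1
a_1=1:  p_1=1·3+1=4,  q_1=1·1+0=1
(x₁, y₁) = (4, 1);  4² − 15·1² = 1 ✓

4 1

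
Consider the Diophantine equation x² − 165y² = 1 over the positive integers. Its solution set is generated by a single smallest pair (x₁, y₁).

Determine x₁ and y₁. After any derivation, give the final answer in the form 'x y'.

1079 84

√165 = [12; 1,5,2,5,1,24, …], period ℓ=6 (even) → k=5
step 0: (12, 1)  from 12·(1,0) + (0,1)
…
step 2: (77, 6)  from 5·(13,1) + (12,1)
…
step 4: (912, 71)  from 5·(167,13) + (77,6)
step 5: (1079, 84)  from 1·(912,71) + (167,13)
(x₁, y₁) = (1079, 84);  1079² − 165·84² = 1 ✓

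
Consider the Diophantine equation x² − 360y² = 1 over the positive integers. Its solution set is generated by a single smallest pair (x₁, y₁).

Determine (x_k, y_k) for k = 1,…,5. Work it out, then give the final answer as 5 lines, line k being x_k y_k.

19 1
721 38
27379 1443
1039681 54796
39480499 2080805

√360 → a₀=18, period (1,36); ℓ=2 even so k=1
step 0: (18, 1)  from 18·(1,0) + (0,1)
step 1: (19, 1)  from 1·(18,1) + (1,0)
fundamental: x₁=19, y₁=1  (since 361 − 360·1 = 1)
k=2:  x_2 = 19·19+360·1·1 = 721,  y_2 = 19·1+1·19 = 38
k=3:  x_3 = 19·721+360·1·38 = 27379,  y_3 = 19·38+1·721 = 1443
k=4:  x_4 = 19·27379+360·1·1443 = 1039681,  y_4 = 19·1443+1·27379 = 54796
k=5:  x_5 = 19·1039681+360·1·54796 = 39480499,  y_5 = 19·54796+1·1039681 = 2080805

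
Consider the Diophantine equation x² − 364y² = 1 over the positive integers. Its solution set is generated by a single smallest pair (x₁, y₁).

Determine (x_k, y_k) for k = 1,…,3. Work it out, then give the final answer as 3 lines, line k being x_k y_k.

4954951 259710
49103078824801 2573700648420
486606699052048124551 25505121203178395130

√364 = [19; 12,1,2,3,1,8,1,3,2,1,12,38, …], period ℓ=12 (even) → k=11
k=0  a_k=19  p_k/q_k = 19/1
k=1  a_k=12  p_k/q_k = 229/12
…
k=3  a_k=2  p_k/q_k = 725/38
…
k=6  a_k=8  p_k/q_k = 27607/1447
k=7  a_k=1  p_k/q_k = 30755/1612
k=8  a_k=3  p_k/q_k = 119872/6283
k=9  a_k=2  p_k/q_k = 270499/14178
k=10  a_k=1  p_k/q_k = 390371/20461
k=11  a_k=12  p_k/q_k = 4954951/259710
fundamental: x₁=4954951, y₁=259710  (since 24551539412401 − 364·67449284100 = 1)
k=2:  x_2 = 4954951·4954951+364·259710·259710 = 49103078824801,  y_2 = 4954951·259710+259710·4954951 = 2573700648420
k=3:  x_3 = 4954951·49103078824801+364·259710·2573700648420 = 486606699052048124551,  y_3 = 4954951·2573700648420+259710·49103078824801 = 25505121203178395130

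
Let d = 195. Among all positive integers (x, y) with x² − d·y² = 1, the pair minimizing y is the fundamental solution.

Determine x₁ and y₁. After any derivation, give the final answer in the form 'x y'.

√195 = [13; 1,26, …], period ℓ=2 (even) → k=1
i=0: a=13 ⇒ p=13, q=1
i=1: a=1 ⇒ p=14, q=1
fundamental: x₁=14, y₁=1  (since 196 − 195·1 = 1)

14 1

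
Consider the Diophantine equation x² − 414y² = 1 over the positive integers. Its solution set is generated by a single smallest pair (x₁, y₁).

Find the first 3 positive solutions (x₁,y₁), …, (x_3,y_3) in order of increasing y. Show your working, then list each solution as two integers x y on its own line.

[20; 2,1,7,2,7,1,2,40] for √414; ℓ=8 ⇒ convergent index 7
i=0: a=20 ⇒ p=20, q=1
i=1: a=2 ⇒ p=41, q=2
i=2: a=1 ⇒ p=61, q=3
i=3: a=7 ⇒ p=468, q=23
i=4: a=2 ⇒ p=997, q=49
…
i=6: a=1 ⇒ p=8444, q=415
i=7: a=2 ⇒ p=24335, q=1196
→ (24335, 1196).  Check: 24335²=592192225, 414·1196²=592192224, difference 1.
k=2:  x_2 = 24335·24335+414·1196·1196 = 1184384449,  y_2 = 24335·1196+1196·24335 = 58209320
k=3:  x_3 = 24335·1184384449+414·1196·58209320 = 57643991108495,  y_3 = 24335·58209320+1196·1184384449 = 2833047603204

24335 1196
1184384449 58209320
57643991108495 2833047603204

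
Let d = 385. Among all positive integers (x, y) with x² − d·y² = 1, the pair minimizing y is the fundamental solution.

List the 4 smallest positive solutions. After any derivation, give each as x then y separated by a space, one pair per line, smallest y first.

95831 4884
18367161121 936077208
3520286834677271 179410429834812
674705215289547953281 34386161802063660336

√385 = [19; 1,1,1,1,1,…,1,1,38, …], period ℓ=16 (even) → k=15
i=0: a=19 ⇒ p=19, q=1
i=1: a=1 ⇒ p=20, q=1
…
i=5: a=1 ⇒ p=157, q=8
i=6: a=3 ⇒ p=569, q=29
i=7: a=1 ⇒ p=726, q=37
i=8: a=2 ⇒ p=2021, q=103
i=9: a=1 ⇒ p=2747, q=140
i=10: a=3 ⇒ p=10262, q=523
i=11: a=1 ⇒ p=13009, q=663
…
i=13: a=1 ⇒ p=36280, q=1849
i=14: a=1 ⇒ p=59551, q=3035
i=15: a=1 ⇒ p=95831, q=4884
fundamental: x₁=95831, y₁=4884  (since 9183580561 − 385·23853456 = 1)
n=2: (95831,4884)∘(95831,4884) = (95831·95831+385·4884·4884, 95831·4884+4884·95831) = (18367161121,936077208)
n=3: (18367161121,936077208)∘(95831,4884) = (95831·18367161121+385·4884·936077208, 95831·936077208+4884·18367161121) = (3520286834677271,179410429834812)
n=4: (3520286834677271,179410429834812)∘(95831,4884) = (95831·3520286834677271+385·4884·179410429834812, 95831·179410429834812+4884·3520286834677271) = (674705215289547953281,34386161802063660336)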